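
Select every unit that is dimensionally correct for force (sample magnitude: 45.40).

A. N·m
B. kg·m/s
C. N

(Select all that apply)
C

force has SI base units: kg * m / s^2

Checking each option against kg * m / s^2:
  A. N·m: ✗ does not match
  B. kg·m/s: ✗ does not match
  C. N: ✓ matches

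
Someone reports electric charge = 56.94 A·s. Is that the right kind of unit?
Yes

electric charge has SI base units: A * s
A·s reduces to the same SI base units, so it is a valid unit for electric charge.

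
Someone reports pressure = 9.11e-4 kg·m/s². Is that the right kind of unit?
No

pressure has SI base units: kg / (m * s^2)
kg·m/s² does NOT reduce to kg / (m * s^2); a valid unit for pressure would be e.g. Pa.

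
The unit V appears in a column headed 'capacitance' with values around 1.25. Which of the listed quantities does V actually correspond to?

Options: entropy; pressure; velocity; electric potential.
electric potential

capacitance should have units dimensionally equivalent to A^2 * s^4 / (kg * m^2) (e.g. F).
The given unit 'V' reduces to kg * m^2 / (A * s^3). Of the listed options, that is the dimensionality of electric potential.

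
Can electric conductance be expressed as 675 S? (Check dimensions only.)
Yes

electric conductance has SI base units: A^2 * s^3 / (kg * m^2)
S reduces to the same SI base units, so it is a valid unit for electric conductance.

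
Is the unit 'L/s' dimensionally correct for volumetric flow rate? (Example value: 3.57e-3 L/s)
Yes

volumetric flow rate has SI base units: m^3 / s
L/s reduces to the same SI base units, so it is a valid unit for volumetric flow rate.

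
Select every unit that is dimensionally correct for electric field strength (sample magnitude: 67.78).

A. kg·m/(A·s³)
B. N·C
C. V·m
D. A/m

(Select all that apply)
A

electric field strength has SI base units: kg * m / (A * s^3)

Checking each option against kg * m / (A * s^3):
  A. kg·m/(A·s³): ✓ matches
  B. N·C: ✗ does not match
  C. V·m: ✗ does not match
  D. A/m: ✗ does not match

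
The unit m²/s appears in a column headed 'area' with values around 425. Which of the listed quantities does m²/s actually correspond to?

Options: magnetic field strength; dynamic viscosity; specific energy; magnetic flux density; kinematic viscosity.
kinematic viscosity

area should have units dimensionally equivalent to m^2 (e.g. m²).
The given unit 'm²/s' reduces to m^2 / s. Of the listed options, that is the dimensionality of kinematic viscosity.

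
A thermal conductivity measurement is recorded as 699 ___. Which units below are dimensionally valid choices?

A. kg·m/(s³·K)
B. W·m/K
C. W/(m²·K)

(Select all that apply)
A

thermal conductivity has SI base units: kg * m / (s^3 * K)

Checking each option against kg * m / (s^3 * K):
  A. kg·m/(s³·K): ✓ matches
  B. W·m/K: ✗ does not match
  C. W/(m²·K): ✗ does not match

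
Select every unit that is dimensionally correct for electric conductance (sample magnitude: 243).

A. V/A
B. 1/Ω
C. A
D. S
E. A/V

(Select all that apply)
B, D, E

electric conductance has SI base units: A^2 * s^3 / (kg * m^2)

Checking each option against A^2 * s^3 / (kg * m^2):
  A. V/A: ✗ does not match
  B. 1/Ω: ✓ matches
  C. A: ✗ does not match
  D. S: ✓ matches
  E. A/V: ✓ matches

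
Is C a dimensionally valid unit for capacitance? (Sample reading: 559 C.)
No

capacitance has SI base units: A^2 * s^4 / (kg * m^2)
C does NOT reduce to A^2 * s^4 / (kg * m^2); a valid unit for capacitance would be e.g. F.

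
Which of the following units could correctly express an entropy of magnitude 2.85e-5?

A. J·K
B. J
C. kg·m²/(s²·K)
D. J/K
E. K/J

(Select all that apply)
C, D

entropy has SI base units: kg * m^2 / (s^2 * K)

Checking each option against kg * m^2 / (s^2 * K):
  A. J·K: ✗ does not match
  B. J: ✗ does not match
  C. kg·m²/(s²·K): ✓ matches
  D. J/K: ✓ matches
  E. K/J: ✗ does not match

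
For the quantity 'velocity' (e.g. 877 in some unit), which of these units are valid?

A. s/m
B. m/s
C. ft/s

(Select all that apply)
B, C

velocity has SI base units: m / s

Checking each option against m / s:
  A. s/m: ✗ does not match
  B. m/s: ✓ matches
  C. ft/s: ✓ matches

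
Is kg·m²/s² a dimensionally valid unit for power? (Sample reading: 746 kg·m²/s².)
No

power has SI base units: kg * m^2 / s^3
kg·m²/s² does NOT reduce to kg * m^2 / s^3; a valid unit for power would be e.g. W.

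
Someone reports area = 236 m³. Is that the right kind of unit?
No

area has SI base units: m^2
m³ does NOT reduce to m^2; a valid unit for area would be e.g. m².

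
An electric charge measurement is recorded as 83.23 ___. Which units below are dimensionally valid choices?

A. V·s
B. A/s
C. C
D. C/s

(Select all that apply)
C

electric charge has SI base units: A * s

Checking each option against A * s:
  A. V·s: ✗ does not match
  B. A/s: ✗ does not match
  C. C: ✓ matches
  D. C/s: ✗ does not match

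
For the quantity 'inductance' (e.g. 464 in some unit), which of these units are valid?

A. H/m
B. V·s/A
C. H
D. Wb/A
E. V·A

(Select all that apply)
B, C, D

inductance has SI base units: kg * m^2 / (A^2 * s^2)

Checking each option against kg * m^2 / (A^2 * s^2):
  A. H/m: ✗ does not match
  B. V·s/A: ✓ matches
  C. H: ✓ matches
  D. Wb/A: ✓ matches
  E. V·A: ✗ does not match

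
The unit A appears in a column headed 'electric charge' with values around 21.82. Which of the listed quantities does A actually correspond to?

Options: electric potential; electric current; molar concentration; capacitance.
electric current

electric charge should have units dimensionally equivalent to A * s (e.g. C).
The given unit 'A' reduces to A. Of the listed options, that is the dimensionality of electric current.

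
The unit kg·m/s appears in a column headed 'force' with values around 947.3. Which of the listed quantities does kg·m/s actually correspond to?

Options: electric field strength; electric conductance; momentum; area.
momentum

force should have units dimensionally equivalent to kg * m / s^2 (e.g. N).
The given unit 'kg·m/s' reduces to kg * m / s. Of the listed options, that is the dimensionality of momentum.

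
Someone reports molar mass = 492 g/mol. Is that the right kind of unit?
Yes

molar mass has SI base units: kg / mol
g/mol reduces to the same SI base units, so it is a valid unit for molar mass.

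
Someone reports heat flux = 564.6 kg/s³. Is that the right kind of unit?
Yes

heat flux has SI base units: kg / s^3
kg/s³ reduces to the same SI base units, so it is a valid unit for heat flux.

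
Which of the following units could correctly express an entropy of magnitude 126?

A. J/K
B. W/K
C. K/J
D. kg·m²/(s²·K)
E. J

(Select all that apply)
A, D

entropy has SI base units: kg * m^2 / (s^2 * K)

Checking each option against kg * m^2 / (s^2 * K):
  A. J/K: ✓ matches
  B. W/K: ✗ does not match
  C. K/J: ✗ does not match
  D. kg·m²/(s²·K): ✓ matches
  E. J: ✗ does not match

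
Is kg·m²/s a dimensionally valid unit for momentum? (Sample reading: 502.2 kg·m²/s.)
No

momentum has SI base units: kg * m / s
kg·m²/s does NOT reduce to kg * m / s; a valid unit for momentum would be e.g. kg·m/s.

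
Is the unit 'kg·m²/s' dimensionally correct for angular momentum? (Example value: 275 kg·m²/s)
Yes

angular momentum has SI base units: kg * m^2 / s
kg·m²/s reduces to the same SI base units, so it is a valid unit for angular momentum.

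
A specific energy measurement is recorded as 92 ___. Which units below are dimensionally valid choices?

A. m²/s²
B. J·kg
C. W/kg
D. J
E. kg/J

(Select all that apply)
A

specific energy has SI base units: m^2 / s^2

Checking each option against m^2 / s^2:
  A. m²/s²: ✓ matches
  B. J·kg: ✗ does not match
  C. W/kg: ✗ does not match
  D. J: ✗ does not match
  E. kg/J: ✗ does not match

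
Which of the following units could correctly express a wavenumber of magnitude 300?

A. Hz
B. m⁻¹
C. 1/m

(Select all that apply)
B, C

wavenumber has SI base units: 1 / m

Checking each option against 1 / m:
  A. Hz: ✗ does not match
  B. m⁻¹: ✓ matches
  C. 1/m: ✓ matches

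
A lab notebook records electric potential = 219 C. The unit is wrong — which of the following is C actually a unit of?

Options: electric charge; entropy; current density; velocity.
electric charge

electric potential should have units dimensionally equivalent to kg * m^2 / (A * s^3) (e.g. V).
The given unit 'C' reduces to A * s. Of the listed options, that is the dimensionality of electric charge.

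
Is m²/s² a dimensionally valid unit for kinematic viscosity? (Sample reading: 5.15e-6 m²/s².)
No

kinematic viscosity has SI base units: m^2 / s
m²/s² does NOT reduce to m^2 / s; a valid unit for kinematic viscosity would be e.g. m²/s.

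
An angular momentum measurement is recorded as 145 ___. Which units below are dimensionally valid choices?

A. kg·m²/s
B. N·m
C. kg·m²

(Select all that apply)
A

angular momentum has SI base units: kg * m^2 / s

Checking each option against kg * m^2 / s:
  A. kg·m²/s: ✓ matches
  B. N·m: ✗ does not match
  C. kg·m²: ✗ does not match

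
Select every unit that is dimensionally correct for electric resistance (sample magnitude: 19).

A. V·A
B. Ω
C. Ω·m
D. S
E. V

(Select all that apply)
B

electric resistance has SI base units: kg * m^2 / (A^2 * s^3)

Checking each option against kg * m^2 / (A^2 * s^3):
  A. V·A: ✗ does not match
  B. Ω: ✓ matches
  C. Ω·m: ✗ does not match
  D. S: ✗ does not match
  E. V: ✗ does not match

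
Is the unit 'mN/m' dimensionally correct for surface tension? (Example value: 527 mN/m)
Yes

surface tension has SI base units: kg / s^2
mN/m reduces to the same SI base units, so it is a valid unit for surface tension.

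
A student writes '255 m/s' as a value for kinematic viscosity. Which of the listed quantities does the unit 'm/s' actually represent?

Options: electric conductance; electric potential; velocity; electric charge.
velocity

kinematic viscosity should have units dimensionally equivalent to m^2 / s (e.g. m²/s).
The given unit 'm/s' reduces to m / s. Of the listed options, that is the dimensionality of velocity.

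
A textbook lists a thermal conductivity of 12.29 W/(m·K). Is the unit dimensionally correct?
Yes

thermal conductivity has SI base units: kg * m / (s^3 * K)
W/(m·K) reduces to the same SI base units, so it is a valid unit for thermal conductivity.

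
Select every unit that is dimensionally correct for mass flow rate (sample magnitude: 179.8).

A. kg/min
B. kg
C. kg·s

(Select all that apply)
A

mass flow rate has SI base units: kg / s

Checking each option against kg / s:
  A. kg/min: ✓ matches
  B. kg: ✗ does not match
  C. kg·s: ✗ does not match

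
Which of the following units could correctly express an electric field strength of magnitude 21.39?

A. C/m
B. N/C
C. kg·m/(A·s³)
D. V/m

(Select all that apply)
B, C, D

electric field strength has SI base units: kg * m / (A * s^3)

Checking each option against kg * m / (A * s^3):
  A. C/m: ✗ does not match
  B. N/C: ✓ matches
  C. kg·m/(A·s³): ✓ matches
  D. V/m: ✓ matches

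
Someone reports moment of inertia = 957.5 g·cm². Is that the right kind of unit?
Yes

moment of inertia has SI base units: kg * m^2
g·cm² reduces to the same SI base units, so it is a valid unit for moment of inertia.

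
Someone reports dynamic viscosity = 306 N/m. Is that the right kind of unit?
No

dynamic viscosity has SI base units: kg / (m * s)
N/m does NOT reduce to kg / (m * s); a valid unit for dynamic viscosity would be e.g. Pa·s.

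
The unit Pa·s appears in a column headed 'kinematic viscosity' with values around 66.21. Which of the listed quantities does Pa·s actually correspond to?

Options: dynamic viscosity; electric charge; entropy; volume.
dynamic viscosity

kinematic viscosity should have units dimensionally equivalent to m^2 / s (e.g. m²/s).
The given unit 'Pa·s' reduces to kg / (m * s). Of the listed options, that is the dimensionality of dynamic viscosity.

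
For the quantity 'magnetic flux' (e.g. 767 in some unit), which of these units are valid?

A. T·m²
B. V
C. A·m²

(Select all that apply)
A

magnetic flux has SI base units: kg * m^2 / (A * s^2)

Checking each option against kg * m^2 / (A * s^2):
  A. T·m²: ✓ matches
  B. V: ✗ does not match
  C. A·m²: ✗ does not match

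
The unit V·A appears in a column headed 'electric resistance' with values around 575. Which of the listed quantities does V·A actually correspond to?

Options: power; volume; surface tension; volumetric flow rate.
power

electric resistance should have units dimensionally equivalent to kg * m^2 / (A^2 * s^3) (e.g. Ω).
The given unit 'V·A' reduces to kg * m^2 / s^3. Of the listed options, that is the dimensionality of power.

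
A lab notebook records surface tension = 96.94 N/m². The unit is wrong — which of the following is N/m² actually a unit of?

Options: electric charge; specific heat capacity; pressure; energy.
pressure

surface tension should have units dimensionally equivalent to kg / s^2 (e.g. N/m).
The given unit 'N/m²' reduces to kg / (m * s^2). Of the listed options, that is the dimensionality of pressure.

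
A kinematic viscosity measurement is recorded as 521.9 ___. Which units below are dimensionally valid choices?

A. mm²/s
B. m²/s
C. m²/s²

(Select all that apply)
A, B

kinematic viscosity has SI base units: m^2 / s

Checking each option against m^2 / s:
  A. mm²/s: ✓ matches
  B. m²/s: ✓ matches
  C. m²/s²: ✗ does not match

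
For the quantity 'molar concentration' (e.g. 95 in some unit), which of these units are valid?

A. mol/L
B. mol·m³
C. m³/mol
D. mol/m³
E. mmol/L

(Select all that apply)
A, D, E

molar concentration has SI base units: mol / m^3

Checking each option against mol / m^3:
  A. mol/L: ✓ matches
  B. mol·m³: ✗ does not match
  C. m³/mol: ✗ does not match
  D. mol/m³: ✓ matches
  E. mmol/L: ✓ matches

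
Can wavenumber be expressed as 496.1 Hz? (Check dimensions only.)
No

wavenumber has SI base units: 1 / m
Hz does NOT reduce to 1 / m; a valid unit for wavenumber would be e.g. 1/m.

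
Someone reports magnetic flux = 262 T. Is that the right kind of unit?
No

magnetic flux has SI base units: kg * m^2 / (A * s^2)
T does NOT reduce to kg * m^2 / (A * s^2); a valid unit for magnetic flux would be e.g. Wb.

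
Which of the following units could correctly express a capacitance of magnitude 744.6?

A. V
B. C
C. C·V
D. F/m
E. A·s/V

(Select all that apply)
E

capacitance has SI base units: A^2 * s^4 / (kg * m^2)

Checking each option against A^2 * s^4 / (kg * m^2):
  A. V: ✗ does not match
  B. C: ✗ does not match
  C. C·V: ✗ does not match
  D. F/m: ✗ does not match
  E. A·s/V: ✓ matches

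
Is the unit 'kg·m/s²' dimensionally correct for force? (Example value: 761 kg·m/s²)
Yes

force has SI base units: kg * m / s^2
kg·m/s² reduces to the same SI base units, so it is a valid unit for force.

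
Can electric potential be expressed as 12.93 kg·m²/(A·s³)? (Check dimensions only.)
Yes

electric potential has SI base units: kg * m^2 / (A * s^3)
kg·m²/(A·s³) reduces to the same SI base units, so it is a valid unit for electric potential.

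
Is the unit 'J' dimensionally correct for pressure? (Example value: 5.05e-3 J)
No

pressure has SI base units: kg / (m * s^2)
J does NOT reduce to kg / (m * s^2); a valid unit for pressure would be e.g. Pa.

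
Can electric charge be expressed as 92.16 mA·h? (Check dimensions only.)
Yes

electric charge has SI base units: A * s
mA·h reduces to the same SI base units, so it is a valid unit for electric charge.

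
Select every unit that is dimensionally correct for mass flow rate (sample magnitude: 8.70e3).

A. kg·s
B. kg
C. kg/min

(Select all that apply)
C

mass flow rate has SI base units: kg / s

Checking each option against kg / s:
  A. kg·s: ✗ does not match
  B. kg: ✗ does not match
  C. kg/min: ✓ matches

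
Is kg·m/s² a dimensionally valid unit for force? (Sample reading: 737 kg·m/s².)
Yes

force has SI base units: kg * m / s^2
kg·m/s² reduces to the same SI base units, so it is a valid unit for force.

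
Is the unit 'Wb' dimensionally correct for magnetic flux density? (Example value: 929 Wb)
No

magnetic flux density has SI base units: kg / (A * s^2)
Wb does NOT reduce to kg / (A * s^2); a valid unit for magnetic flux density would be e.g. T.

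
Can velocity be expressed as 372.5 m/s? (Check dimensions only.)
Yes

velocity has SI base units: m / s
m/s reduces to the same SI base units, so it is a valid unit for velocity.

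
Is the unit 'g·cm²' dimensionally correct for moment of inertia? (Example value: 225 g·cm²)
Yes

moment of inertia has SI base units: kg * m^2
g·cm² reduces to the same SI base units, so it is a valid unit for moment of inertia.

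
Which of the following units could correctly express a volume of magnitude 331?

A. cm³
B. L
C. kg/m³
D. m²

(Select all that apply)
A, B

volume has SI base units: m^3

Checking each option against m^3:
  A. cm³: ✓ matches
  B. L: ✓ matches
  C. kg/m³: ✗ does not match
  D. m²: ✗ does not match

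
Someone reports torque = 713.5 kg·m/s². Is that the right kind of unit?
No

torque has SI base units: kg * m^2 / s^2
kg·m/s² does NOT reduce to kg * m^2 / s^2; a valid unit for torque would be e.g. N·m.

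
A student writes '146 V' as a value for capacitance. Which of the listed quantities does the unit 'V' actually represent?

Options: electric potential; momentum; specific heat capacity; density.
electric potential

capacitance should have units dimensionally equivalent to A^2 * s^4 / (kg * m^2) (e.g. F).
The given unit 'V' reduces to kg * m^2 / (A * s^3). Of the listed options, that is the dimensionality of electric potential.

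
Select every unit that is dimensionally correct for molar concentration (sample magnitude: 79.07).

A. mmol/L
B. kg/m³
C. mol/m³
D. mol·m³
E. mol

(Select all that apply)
A, C

molar concentration has SI base units: mol / m^3

Checking each option against mol / m^3:
  A. mmol/L: ✓ matches
  B. kg/m³: ✗ does not match
  C. mol/m³: ✓ matches
  D. mol·m³: ✗ does not match
  E. mol: ✗ does not match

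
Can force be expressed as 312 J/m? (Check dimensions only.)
Yes

force has SI base units: kg * m / s^2
J/m reduces to the same SI base units, so it is a valid unit for force.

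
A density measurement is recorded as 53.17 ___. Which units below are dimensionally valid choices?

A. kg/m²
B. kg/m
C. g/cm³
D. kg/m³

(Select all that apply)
C, D

density has SI base units: kg / m^3

Checking each option against kg / m^3:
  A. kg/m²: ✗ does not match
  B. kg/m: ✗ does not match
  C. g/cm³: ✓ matches
  D. kg/m³: ✓ matches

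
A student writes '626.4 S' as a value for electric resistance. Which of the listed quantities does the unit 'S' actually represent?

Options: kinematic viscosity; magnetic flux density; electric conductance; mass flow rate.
electric conductance

electric resistance should have units dimensionally equivalent to kg * m^2 / (A^2 * s^3) (e.g. Ω).
The given unit 'S' reduces to A^2 * s^3 / (kg * m^2). Of the listed options, that is the dimensionality of electric conductance.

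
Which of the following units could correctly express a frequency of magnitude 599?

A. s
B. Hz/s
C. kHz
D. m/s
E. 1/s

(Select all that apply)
C, E

frequency has SI base units: 1 / s

Checking each option against 1 / s:
  A. s: ✗ does not match
  B. Hz/s: ✗ does not match
  C. kHz: ✓ matches
  D. m/s: ✗ does not match
  E. 1/s: ✓ matches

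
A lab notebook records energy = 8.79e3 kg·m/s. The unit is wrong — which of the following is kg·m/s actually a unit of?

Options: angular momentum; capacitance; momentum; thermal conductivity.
momentum

energy should have units dimensionally equivalent to kg * m^2 / s^2 (e.g. J).
The given unit 'kg·m/s' reduces to kg * m / s. Of the listed options, that is the dimensionality of momentum.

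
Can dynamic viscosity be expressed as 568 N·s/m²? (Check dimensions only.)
Yes

dynamic viscosity has SI base units: kg / (m * s)
N·s/m² reduces to the same SI base units, so it is a valid unit for dynamic viscosity.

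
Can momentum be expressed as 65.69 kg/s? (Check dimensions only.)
No

momentum has SI base units: kg * m / s
kg/s does NOT reduce to kg * m / s; a valid unit for momentum would be e.g. kg·m/s.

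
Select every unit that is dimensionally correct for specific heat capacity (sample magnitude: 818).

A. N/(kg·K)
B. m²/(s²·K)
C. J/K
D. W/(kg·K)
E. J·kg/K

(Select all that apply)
B

specific heat capacity has SI base units: m^2 / (s^2 * K)

Checking each option against m^2 / (s^2 * K):
  A. N/(kg·K): ✗ does not match
  B. m²/(s²·K): ✓ matches
  C. J/K: ✗ does not match
  D. W/(kg·K): ✗ does not match
  E. J·kg/K: ✗ does not match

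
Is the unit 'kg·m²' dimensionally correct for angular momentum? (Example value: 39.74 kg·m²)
No

angular momentum has SI base units: kg * m^2 / s
kg·m² does NOT reduce to kg * m^2 / s; a valid unit for angular momentum would be e.g. kg·m²/s.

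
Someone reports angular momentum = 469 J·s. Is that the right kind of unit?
Yes

angular momentum has SI base units: kg * m^2 / s
J·s reduces to the same SI base units, so it is a valid unit for angular momentum.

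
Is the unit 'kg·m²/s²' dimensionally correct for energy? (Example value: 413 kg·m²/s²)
Yes

energy has SI base units: kg * m^2 / s^2
kg·m²/s² reduces to the same SI base units, so it is a valid unit for energy.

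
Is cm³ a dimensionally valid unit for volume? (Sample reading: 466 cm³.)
Yes

volume has SI base units: m^3
cm³ reduces to the same SI base units, so it is a valid unit for volume.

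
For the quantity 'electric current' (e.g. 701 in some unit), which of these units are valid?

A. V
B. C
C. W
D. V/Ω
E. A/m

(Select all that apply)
D

electric current has SI base units: A

Checking each option against A:
  A. V: ✗ does not match
  B. C: ✗ does not match
  C. W: ✗ does not match
  D. V/Ω: ✓ matches
  E. A/m: ✗ does not match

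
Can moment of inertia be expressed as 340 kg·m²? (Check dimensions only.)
Yes

moment of inertia has SI base units: kg * m^2
kg·m² reduces to the same SI base units, so it is a valid unit for moment of inertia.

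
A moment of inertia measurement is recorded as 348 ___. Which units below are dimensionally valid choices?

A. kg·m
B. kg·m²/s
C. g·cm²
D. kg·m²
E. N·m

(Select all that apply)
C, D

moment of inertia has SI base units: kg * m^2

Checking each option against kg * m^2:
  A. kg·m: ✗ does not match
  B. kg·m²/s: ✗ does not match
  C. g·cm²: ✓ matches
  D. kg·m²: ✓ matches
  E. N·m: ✗ does not match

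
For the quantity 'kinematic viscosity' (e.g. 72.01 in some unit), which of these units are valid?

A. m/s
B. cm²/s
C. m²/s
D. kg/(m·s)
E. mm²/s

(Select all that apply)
B, C, E

kinematic viscosity has SI base units: m^2 / s

Checking each option against m^2 / s:
  A. m/s: ✗ does not match
  B. cm²/s: ✓ matches
  C. m²/s: ✓ matches
  D. kg/(m·s): ✗ does not match
  E. mm²/s: ✓ matches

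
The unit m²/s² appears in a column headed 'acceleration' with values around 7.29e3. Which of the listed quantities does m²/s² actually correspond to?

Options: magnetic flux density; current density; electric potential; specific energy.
specific energy

acceleration should have units dimensionally equivalent to m / s^2 (e.g. m/s²).
The given unit 'm²/s²' reduces to m^2 / s^2. Of the listed options, that is the dimensionality of specific energy.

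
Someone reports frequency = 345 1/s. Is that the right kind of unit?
Yes

frequency has SI base units: 1 / s
1/s reduces to the same SI base units, so it is a valid unit for frequency.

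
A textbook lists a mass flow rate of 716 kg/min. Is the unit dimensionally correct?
Yes

mass flow rate has SI base units: kg / s
kg/min reduces to the same SI base units, so it is a valid unit for mass flow rate.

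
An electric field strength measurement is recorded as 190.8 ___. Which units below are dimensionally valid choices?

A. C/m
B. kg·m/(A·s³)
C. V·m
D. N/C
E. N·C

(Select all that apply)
B, D

electric field strength has SI base units: kg * m / (A * s^3)

Checking each option against kg * m / (A * s^3):
  A. C/m: ✗ does not match
  B. kg·m/(A·s³): ✓ matches
  C. V·m: ✗ does not match
  D. N/C: ✓ matches
  E. N·C: ✗ does not match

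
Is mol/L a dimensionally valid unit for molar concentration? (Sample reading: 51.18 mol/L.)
Yes

molar concentration has SI base units: mol / m^3
mol/L reduces to the same SI base units, so it is a valid unit for molar concentration.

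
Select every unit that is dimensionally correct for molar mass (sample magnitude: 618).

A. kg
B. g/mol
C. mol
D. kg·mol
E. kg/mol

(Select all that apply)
B, E

molar mass has SI base units: kg / mol

Checking each option against kg / mol:
  A. kg: ✗ does not match
  B. g/mol: ✓ matches
  C. mol: ✗ does not match
  D. kg·mol: ✗ does not match
  E. kg/mol: ✓ matches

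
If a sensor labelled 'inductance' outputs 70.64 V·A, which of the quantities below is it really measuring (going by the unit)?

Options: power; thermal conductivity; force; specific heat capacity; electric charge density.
power

inductance should have units dimensionally equivalent to kg * m^2 / (A^2 * s^2) (e.g. H).
The given unit 'V·A' reduces to kg * m^2 / s^3. Of the listed options, that is the dimensionality of power.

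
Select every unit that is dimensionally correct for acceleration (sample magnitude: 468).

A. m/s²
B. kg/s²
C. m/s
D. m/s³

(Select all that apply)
A

acceleration has SI base units: m / s^2

Checking each option against m / s^2:
  A. m/s²: ✓ matches
  B. kg/s²: ✗ does not match
  C. m/s: ✗ does not match
  D. m/s³: ✗ does not match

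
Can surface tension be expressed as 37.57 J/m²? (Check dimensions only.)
Yes

surface tension has SI base units: kg / s^2
J/m² reduces to the same SI base units, so it is a valid unit for surface tension.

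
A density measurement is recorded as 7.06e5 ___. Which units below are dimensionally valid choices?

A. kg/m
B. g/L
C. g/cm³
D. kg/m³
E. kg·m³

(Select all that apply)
B, C, D

density has SI base units: kg / m^3

Checking each option against kg / m^3:
  A. kg/m: ✗ does not match
  B. g/L: ✓ matches
  C. g/cm³: ✓ matches
  D. kg/m³: ✓ matches
  E. kg·m³: ✗ does not match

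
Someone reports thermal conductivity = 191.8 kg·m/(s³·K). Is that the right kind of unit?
Yes

thermal conductivity has SI base units: kg * m / (s^3 * K)
kg·m/(s³·K) reduces to the same SI base units, so it is a valid unit for thermal conductivity.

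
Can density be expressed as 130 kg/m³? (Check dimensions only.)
Yes

density has SI base units: kg / m^3
kg/m³ reduces to the same SI base units, so it is a valid unit for density.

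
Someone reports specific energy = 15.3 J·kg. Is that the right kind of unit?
No

specific energy has SI base units: m^2 / s^2
J·kg does NOT reduce to m^2 / s^2; a valid unit for specific energy would be e.g. J/kg.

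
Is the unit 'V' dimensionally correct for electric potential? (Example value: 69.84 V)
Yes

electric potential has SI base units: kg * m^2 / (A * s^3)
V reduces to the same SI base units, so it is a valid unit for electric potential.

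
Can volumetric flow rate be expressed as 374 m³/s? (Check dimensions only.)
Yes

volumetric flow rate has SI base units: m^3 / s
m³/s reduces to the same SI base units, so it is a valid unit for volumetric flow rate.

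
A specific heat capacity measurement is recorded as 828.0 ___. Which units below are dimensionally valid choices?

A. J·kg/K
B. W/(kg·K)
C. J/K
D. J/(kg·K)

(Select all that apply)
D

specific heat capacity has SI base units: m^2 / (s^2 * K)

Checking each option against m^2 / (s^2 * K):
  A. J·kg/K: ✗ does not match
  B. W/(kg·K): ✗ does not match
  C. J/K: ✗ does not match
  D. J/(kg·K): ✓ matches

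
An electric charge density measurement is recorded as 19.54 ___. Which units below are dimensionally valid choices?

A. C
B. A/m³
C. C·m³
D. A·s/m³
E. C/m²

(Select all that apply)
D

electric charge density has SI base units: A * s / m^3

Checking each option against A * s / m^3:
  A. C: ✗ does not match
  B. A/m³: ✗ does not match
  C. C·m³: ✗ does not match
  D. A·s/m³: ✓ matches
  E. C/m²: ✗ does not match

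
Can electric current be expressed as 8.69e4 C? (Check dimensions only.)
No

electric current has SI base units: A
C does NOT reduce to A; a valid unit for electric current would be e.g. A.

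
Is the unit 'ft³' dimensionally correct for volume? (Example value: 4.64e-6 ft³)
Yes

volume has SI base units: m^3
ft³ reduces to the same SI base units, so it is a valid unit for volume.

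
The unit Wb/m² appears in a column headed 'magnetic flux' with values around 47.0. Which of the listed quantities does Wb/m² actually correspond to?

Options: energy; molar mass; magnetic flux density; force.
magnetic flux density

magnetic flux should have units dimensionally equivalent to kg * m^2 / (A * s^2) (e.g. Wb).
The given unit 'Wb/m²' reduces to kg / (A * s^2). Of the listed options, that is the dimensionality of magnetic flux density.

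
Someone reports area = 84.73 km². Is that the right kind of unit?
Yes

area has SI base units: m^2
km² reduces to the same SI base units, so it is a valid unit for area.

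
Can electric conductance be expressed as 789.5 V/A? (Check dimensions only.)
No

electric conductance has SI base units: A^2 * s^3 / (kg * m^2)
V/A does NOT reduce to A^2 * s^3 / (kg * m^2); a valid unit for electric conductance would be e.g. S.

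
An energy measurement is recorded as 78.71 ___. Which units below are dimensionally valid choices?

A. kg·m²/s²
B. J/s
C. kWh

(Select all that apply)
A, C

energy has SI base units: kg * m^2 / s^2

Checking each option against kg * m^2 / s^2:
  A. kg·m²/s²: ✓ matches
  B. J/s: ✗ does not match
  C. kWh: ✓ matches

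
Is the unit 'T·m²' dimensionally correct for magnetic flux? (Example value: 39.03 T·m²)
Yes

magnetic flux has SI base units: kg * m^2 / (A * s^2)
T·m² reduces to the same SI base units, so it is a valid unit for magnetic flux.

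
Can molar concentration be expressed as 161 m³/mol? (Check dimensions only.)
No

molar concentration has SI base units: mol / m^3
m³/mol does NOT reduce to mol / m^3; a valid unit for molar concentration would be e.g. mol/m³.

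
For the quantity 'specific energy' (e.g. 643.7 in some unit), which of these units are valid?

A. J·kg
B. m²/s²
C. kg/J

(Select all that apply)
B

specific energy has SI base units: m^2 / s^2

Checking each option against m^2 / s^2:
  A. J·kg: ✗ does not match
  B. m²/s²: ✓ matches
  C. kg/J: ✗ does not match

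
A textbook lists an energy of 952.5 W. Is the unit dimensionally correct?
No

energy has SI base units: kg * m^2 / s^2
W does NOT reduce to kg * m^2 / s^2; a valid unit for energy would be e.g. J.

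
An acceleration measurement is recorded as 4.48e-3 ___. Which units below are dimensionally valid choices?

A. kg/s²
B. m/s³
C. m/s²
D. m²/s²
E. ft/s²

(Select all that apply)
C, E

acceleration has SI base units: m / s^2

Checking each option against m / s^2:
  A. kg/s²: ✗ does not match
  B. m/s³: ✗ does not match
  C. m/s²: ✓ matches
  D. m²/s²: ✗ does not match
  E. ft/s²: ✓ matches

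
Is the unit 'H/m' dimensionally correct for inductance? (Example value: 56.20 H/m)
No

inductance has SI base units: kg * m^2 / (A^2 * s^2)
H/m does NOT reduce to kg * m^2 / (A^2 * s^2); a valid unit for inductance would be e.g. H.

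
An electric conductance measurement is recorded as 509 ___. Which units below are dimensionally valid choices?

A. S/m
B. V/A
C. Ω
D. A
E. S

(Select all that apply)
E

electric conductance has SI base units: A^2 * s^3 / (kg * m^2)

Checking each option against A^2 * s^3 / (kg * m^2):
  A. S/m: ✗ does not match
  B. V/A: ✗ does not match
  C. Ω: ✗ does not match
  D. A: ✗ does not match
  E. S: ✓ matches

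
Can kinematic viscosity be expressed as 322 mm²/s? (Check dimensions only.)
Yes

kinematic viscosity has SI base units: m^2 / s
mm²/s reduces to the same SI base units, so it is a valid unit for kinematic viscosity.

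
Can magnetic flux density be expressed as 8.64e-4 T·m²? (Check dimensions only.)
No

magnetic flux density has SI base units: kg / (A * s^2)
T·m² does NOT reduce to kg / (A * s^2); a valid unit for magnetic flux density would be e.g. T.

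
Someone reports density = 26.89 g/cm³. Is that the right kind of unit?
Yes

density has SI base units: kg / m^3
g/cm³ reduces to the same SI base units, so it is a valid unit for density.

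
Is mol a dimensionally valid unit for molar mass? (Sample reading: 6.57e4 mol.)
No

molar mass has SI base units: kg / mol
mol does NOT reduce to kg / mol; a valid unit for molar mass would be e.g. kg/mol.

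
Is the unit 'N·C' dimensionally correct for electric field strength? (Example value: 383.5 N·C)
No

electric field strength has SI base units: kg * m / (A * s^3)
N·C does NOT reduce to kg * m / (A * s^3); a valid unit for electric field strength would be e.g. V/m.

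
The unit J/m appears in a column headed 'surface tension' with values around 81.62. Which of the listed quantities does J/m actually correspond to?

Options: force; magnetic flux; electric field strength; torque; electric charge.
force

surface tension should have units dimensionally equivalent to kg / s^2 (e.g. N/m).
The given unit 'J/m' reduces to kg * m / s^2. Of the listed options, that is the dimensionality of force.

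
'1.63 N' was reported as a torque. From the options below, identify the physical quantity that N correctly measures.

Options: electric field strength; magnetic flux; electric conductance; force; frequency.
force

torque should have units dimensionally equivalent to kg * m^2 / s^2 (e.g. N·m).
The given unit 'N' reduces to kg * m / s^2. Of the listed options, that is the dimensionality of force.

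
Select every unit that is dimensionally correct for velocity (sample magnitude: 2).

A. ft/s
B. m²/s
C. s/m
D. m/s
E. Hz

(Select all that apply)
A, D

velocity has SI base units: m / s

Checking each option against m / s:
  A. ft/s: ✓ matches
  B. m²/s: ✗ does not match
  C. s/m: ✗ does not match
  D. m/s: ✓ matches
  E. Hz: ✗ does not match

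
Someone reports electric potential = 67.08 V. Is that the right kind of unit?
Yes

electric potential has SI base units: kg * m^2 / (A * s^3)
V reduces to the same SI base units, so it is a valid unit for electric potential.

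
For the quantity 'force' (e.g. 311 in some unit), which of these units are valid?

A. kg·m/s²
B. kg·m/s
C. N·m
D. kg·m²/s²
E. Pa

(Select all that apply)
A

force has SI base units: kg * m / s^2

Checking each option against kg * m / s^2:
  A. kg·m/s²: ✓ matches
  B. kg·m/s: ✗ does not match
  C. N·m: ✗ does not match
  D. kg·m²/s²: ✗ does not match
  E. Pa: ✗ does not match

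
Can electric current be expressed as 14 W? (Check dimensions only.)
No

electric current has SI base units: A
W does NOT reduce to A; a valid unit for electric current would be e.g. A.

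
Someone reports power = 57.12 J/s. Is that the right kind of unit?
Yes

power has SI base units: kg * m^2 / s^3
J/s reduces to the same SI base units, so it is a valid unit for power.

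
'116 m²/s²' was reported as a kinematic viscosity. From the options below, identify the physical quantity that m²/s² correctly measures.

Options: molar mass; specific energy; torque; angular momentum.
specific energy

kinematic viscosity should have units dimensionally equivalent to m^2 / s (e.g. m²/s).
The given unit 'm²/s²' reduces to m^2 / s^2. Of the listed options, that is the dimensionality of specific energy.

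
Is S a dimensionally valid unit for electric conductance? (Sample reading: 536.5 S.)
Yes

electric conductance has SI base units: A^2 * s^3 / (kg * m^2)
S reduces to the same SI base units, so it is a valid unit for electric conductance.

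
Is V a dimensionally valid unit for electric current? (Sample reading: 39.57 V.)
No

electric current has SI base units: A
V does NOT reduce to A; a valid unit for electric current would be e.g. A.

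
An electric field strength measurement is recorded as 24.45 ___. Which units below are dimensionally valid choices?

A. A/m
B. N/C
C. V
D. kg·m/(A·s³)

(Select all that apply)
B, D

electric field strength has SI base units: kg * m / (A * s^3)

Checking each option against kg * m / (A * s^3):
  A. A/m: ✗ does not match
  B. N/C: ✓ matches
  C. V: ✗ does not match
  D. kg·m/(A·s³): ✓ matches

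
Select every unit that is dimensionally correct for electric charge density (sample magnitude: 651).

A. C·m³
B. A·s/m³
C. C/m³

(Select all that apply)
B, C

electric charge density has SI base units: A * s / m^3

Checking each option against A * s / m^3:
  A. C·m³: ✗ does not match
  B. A·s/m³: ✓ matches
  C. C/m³: ✓ matches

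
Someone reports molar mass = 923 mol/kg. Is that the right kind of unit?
No

molar mass has SI base units: kg / mol
mol/kg does NOT reduce to kg / mol; a valid unit for molar mass would be e.g. kg/mol.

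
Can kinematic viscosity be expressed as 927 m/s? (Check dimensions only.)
No

kinematic viscosity has SI base units: m^2 / s
m/s does NOT reduce to m^2 / s; a valid unit for kinematic viscosity would be e.g. m²/s.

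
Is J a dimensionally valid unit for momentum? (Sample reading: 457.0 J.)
No

momentum has SI base units: kg * m / s
J does NOT reduce to kg * m / s; a valid unit for momentum would be e.g. kg·m/s.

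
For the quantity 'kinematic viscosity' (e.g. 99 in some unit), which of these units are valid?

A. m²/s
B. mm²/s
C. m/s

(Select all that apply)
A, B

kinematic viscosity has SI base units: m^2 / s

Checking each option against m^2 / s:
  A. m²/s: ✓ matches
  B. mm²/s: ✓ matches
  C. m/s: ✗ does not match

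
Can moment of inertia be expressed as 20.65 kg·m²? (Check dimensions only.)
Yes

moment of inertia has SI base units: kg * m^2
kg·m² reduces to the same SI base units, so it is a valid unit for moment of inertia.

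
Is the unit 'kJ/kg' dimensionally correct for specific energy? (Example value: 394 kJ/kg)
Yes

specific energy has SI base units: m^2 / s^2
kJ/kg reduces to the same SI base units, so it is a valid unit for specific energy.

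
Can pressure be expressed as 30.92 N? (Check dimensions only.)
No

pressure has SI base units: kg / (m * s^2)
N does NOT reduce to kg / (m * s^2); a valid unit for pressure would be e.g. Pa.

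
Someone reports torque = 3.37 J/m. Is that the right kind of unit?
No

torque has SI base units: kg * m^2 / s^2
J/m does NOT reduce to kg * m^2 / s^2; a valid unit for torque would be e.g. N·m.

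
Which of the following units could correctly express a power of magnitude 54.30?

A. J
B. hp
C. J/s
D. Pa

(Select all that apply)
B, C

power has SI base units: kg * m^2 / s^3

Checking each option against kg * m^2 / s^3:
  A. J: ✗ does not match
  B. hp: ✓ matches
  C. J/s: ✓ matches
  D. Pa: ✗ does not match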